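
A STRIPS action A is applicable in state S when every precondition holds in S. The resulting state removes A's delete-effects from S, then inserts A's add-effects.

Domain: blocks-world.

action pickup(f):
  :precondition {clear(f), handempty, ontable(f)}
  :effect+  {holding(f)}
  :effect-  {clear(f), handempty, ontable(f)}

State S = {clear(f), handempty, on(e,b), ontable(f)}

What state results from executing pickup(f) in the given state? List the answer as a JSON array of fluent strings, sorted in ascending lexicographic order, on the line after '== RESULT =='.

Progress:
  pre ⊆ S: {clear(f), handempty, ontable(f)} ⊆ S  — applicable
  S \ del = {on(e,b)}
  ∪ add   = {holding(f), on(e,b)}

== RESULT ==
["holding(f)", "on(e,b)"]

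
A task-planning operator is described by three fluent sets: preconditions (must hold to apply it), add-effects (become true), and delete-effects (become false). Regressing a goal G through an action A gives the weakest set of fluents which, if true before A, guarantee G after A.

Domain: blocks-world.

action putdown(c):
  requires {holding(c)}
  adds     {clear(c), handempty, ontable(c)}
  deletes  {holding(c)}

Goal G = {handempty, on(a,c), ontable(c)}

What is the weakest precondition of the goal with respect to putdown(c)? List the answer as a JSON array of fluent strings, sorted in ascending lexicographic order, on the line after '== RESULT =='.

Compute (G \ add) ∪ pre:
  G ∩ del = {}  (empty — regression defined)
  G \ add = {handempty, on(a,c), ontable(c)} \ {clear(c), handempty, ontable(c)} = {on(a,c)}
  ∪ pre   = {on(a,c)} ∪ {holding(c)}
          = {holding(c), on(a,c)}

== RESULT ==
["holding(c)", "on(a,c)"]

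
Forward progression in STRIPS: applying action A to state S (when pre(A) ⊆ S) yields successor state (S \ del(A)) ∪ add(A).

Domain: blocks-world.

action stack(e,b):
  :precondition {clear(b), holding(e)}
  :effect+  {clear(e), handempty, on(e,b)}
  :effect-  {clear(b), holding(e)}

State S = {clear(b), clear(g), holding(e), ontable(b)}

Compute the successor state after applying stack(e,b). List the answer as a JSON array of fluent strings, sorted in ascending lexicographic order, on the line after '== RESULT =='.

Progress:
  pre ⊆ S: {clear(b), holding(e)} ⊆ S  — applicable
  S \ del = {clear(g), ontable(b)}
  ∪ add   = {clear(e), clear(g), handempty, on(e,b), ontable(b)}

== RESULT ==
["clear(e)", "clear(g)", "handempty", "on(e,b)", "ontable(b)"]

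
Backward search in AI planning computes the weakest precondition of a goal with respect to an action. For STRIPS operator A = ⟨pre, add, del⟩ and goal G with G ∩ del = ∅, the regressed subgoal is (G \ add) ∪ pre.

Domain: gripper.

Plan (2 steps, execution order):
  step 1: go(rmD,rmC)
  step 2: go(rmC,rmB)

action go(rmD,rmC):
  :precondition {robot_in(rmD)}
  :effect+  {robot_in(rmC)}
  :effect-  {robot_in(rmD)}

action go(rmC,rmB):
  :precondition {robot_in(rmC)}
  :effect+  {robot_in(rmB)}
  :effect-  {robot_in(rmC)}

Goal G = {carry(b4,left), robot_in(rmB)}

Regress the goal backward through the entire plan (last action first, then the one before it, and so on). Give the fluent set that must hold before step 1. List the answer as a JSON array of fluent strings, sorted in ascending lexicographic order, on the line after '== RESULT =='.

Work backward from the goal:
  through step 2 (go(rmC,rmB)): drop {robot_in(rmB)}, keep {carry(b4,left)}, require {robot_in(rmC)}
    → {carry(b4,left), robot_in(rmC)}
  through step 1 (go(rmD,rmC)): drop {robot_in(rmC)}, keep {carry(b4,left)}, require {robot_in(rmD)}
    → {carry(b4,left), robot_in(rmD)}

== RESULT ==
["carry(b4,left)", "robot_in(rmD)"]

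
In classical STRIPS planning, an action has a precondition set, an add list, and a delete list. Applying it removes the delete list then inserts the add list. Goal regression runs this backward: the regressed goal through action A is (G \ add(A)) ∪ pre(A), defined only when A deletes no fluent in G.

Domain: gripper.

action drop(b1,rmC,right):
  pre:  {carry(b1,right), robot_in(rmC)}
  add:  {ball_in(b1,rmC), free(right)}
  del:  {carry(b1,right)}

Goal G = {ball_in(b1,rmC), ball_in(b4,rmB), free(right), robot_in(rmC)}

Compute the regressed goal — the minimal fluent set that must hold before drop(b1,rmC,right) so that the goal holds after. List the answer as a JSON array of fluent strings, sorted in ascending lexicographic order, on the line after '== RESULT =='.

Compute (G \ add) ∪ pre:
  G ∩ del = {}  (empty — regression defined)
  G \ add = {ball_in(b1,rmC), ball_in(b4,rmB), free(right), robot_in(rmC)} \ {ball_in(b1,rmC), free(right)} = {ball_in(b4,rmB), robot_in(rmC)}
  ∪ pre   = {ball_in(b4,rmB), robot_in(rmC)} ∪ {carry(b1,right), robot_in(rmC)}
          = {ball_in(b4,rmB), carry(b1,right), robot_in(rmC)}

== RESULT ==
["ball_in(b4,rmB)", "carry(b1,right)", "robot_in(rmC)"]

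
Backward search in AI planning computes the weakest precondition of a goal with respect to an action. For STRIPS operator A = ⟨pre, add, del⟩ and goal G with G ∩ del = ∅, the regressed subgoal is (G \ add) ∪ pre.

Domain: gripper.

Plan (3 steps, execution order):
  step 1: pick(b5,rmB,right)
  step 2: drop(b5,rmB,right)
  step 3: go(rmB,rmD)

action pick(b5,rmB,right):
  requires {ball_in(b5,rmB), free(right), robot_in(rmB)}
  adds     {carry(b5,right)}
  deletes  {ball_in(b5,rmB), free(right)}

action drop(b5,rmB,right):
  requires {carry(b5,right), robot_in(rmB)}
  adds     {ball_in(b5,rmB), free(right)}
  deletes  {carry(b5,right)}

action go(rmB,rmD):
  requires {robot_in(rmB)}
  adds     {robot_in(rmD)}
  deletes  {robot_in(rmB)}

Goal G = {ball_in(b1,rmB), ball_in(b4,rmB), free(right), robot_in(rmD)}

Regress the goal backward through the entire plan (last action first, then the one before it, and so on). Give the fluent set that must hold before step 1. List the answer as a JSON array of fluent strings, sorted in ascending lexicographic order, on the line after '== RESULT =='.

Work backward from the goal:
  through step 3 (go(rmB,rmD)): drop {robot_in(rmD)}, keep {ball_in(b1,rmB), ball_in(b4,rmB), free(right)}, require {robot_in(rmB)}
    → {ball_in(b1,rmB), ball_in(b4,rmB), free(right), robot_in(rmB)}
  through step 2 (drop(b5,rmB,right)): drop {free(right)}, keep {ball_in(b1,rmB), ball_in(b4,rmB), robot_in(rmB)}, require {carry(b5,right), robot_in(rmB)}
    → {ball_in(b1,rmB), ball_in(b4,rmB), carry(b5,right), robot_in(rmB)}
  through step 1 (pick(b5,rmB,right)): drop {carry(b5,right)}, keep {ball_in(b1,rmB), ball_in(b4,rmB), robot_in(rmB)}, require {ball_in(b5,rmB), free(right), robot_in(rmB)}
    → {ball_in(b1,rmB), ball_in(b4,rmB), ball_in(b5,rmB), free(right), robot_in(rmB)}

== RESULT ==
["ball_in(b1,rmB)", "ball_in(b4,rmB)", "ball_in(b5,rmB)", "free(right)", "robot_in(rmB)"]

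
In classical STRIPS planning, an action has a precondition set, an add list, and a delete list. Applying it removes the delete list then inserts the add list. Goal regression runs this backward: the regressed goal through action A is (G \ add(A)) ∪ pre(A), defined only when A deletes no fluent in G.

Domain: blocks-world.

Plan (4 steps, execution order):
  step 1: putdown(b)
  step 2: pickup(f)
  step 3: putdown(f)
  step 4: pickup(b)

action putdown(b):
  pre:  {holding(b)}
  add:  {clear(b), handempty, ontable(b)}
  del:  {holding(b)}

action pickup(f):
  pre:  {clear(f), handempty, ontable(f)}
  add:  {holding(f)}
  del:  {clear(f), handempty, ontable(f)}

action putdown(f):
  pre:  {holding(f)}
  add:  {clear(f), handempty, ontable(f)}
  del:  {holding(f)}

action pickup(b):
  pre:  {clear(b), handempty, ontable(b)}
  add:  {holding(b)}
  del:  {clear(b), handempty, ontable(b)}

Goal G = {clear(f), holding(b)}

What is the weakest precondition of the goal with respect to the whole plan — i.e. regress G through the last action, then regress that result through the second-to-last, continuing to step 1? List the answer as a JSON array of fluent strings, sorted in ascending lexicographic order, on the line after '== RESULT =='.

Regress step by step:
  through step 4 (pickup(b)): drop {holding(b)}, keep {clear(f)}, require {clear(b), handempty, ontable(b)}
    → {clear(b), clear(f), handempty, ontable(b)}
  through step 3 (putdown(f)): drop {clear(f), handempty}, keep {clear(b), ontable(b)}, require {holding(f)}
    → {clear(b), holding(f), ontable(b)}
  through step 2 (pickup(f)): drop {holding(f)}, keep {clear(b), ontable(b)}, require {clear(f), handempty, ontable(f)}
    → {clear(b), clear(f), handempty, ontable(b), ontable(f)}
  through step 1 (putdown(b)): drop {clear(b), handempty, ontable(b)}, keep {clear(f), ontable(f)}, require {holding(b)}
    → {clear(f), holding(b), ontable(f)}

== RESULT ==
["clear(f)", "holding(b)", "ontable(f)"]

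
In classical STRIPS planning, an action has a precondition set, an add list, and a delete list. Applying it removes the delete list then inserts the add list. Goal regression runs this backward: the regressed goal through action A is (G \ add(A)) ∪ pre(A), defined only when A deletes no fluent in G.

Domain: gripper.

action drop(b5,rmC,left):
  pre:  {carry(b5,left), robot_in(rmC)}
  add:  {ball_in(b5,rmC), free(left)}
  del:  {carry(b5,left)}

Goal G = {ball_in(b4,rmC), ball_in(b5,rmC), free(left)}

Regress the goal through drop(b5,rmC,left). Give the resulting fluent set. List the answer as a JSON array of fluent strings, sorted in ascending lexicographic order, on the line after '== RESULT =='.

Compute (G \ add) ∪ pre:
  G ∩ del = {}  (empty — regression defined)
  G \ add = {ball_in(b4,rmC), ball_in(b5,rmC), free(left)} \ {ball_in(b5,rmC), free(left)} = {ball_in(b4,rmC)}
  ∪ pre   = {ball_in(b4,rmC)} ∪ {carry(b5,left), robot_in(rmC)}
          = {ball_in(b4,rmC), carry(b5,left), robot_in(rmC)}

== RESULT ==
["ball_in(b4,rmC)", "carry(b5,left)", "robot_in(rmC)"]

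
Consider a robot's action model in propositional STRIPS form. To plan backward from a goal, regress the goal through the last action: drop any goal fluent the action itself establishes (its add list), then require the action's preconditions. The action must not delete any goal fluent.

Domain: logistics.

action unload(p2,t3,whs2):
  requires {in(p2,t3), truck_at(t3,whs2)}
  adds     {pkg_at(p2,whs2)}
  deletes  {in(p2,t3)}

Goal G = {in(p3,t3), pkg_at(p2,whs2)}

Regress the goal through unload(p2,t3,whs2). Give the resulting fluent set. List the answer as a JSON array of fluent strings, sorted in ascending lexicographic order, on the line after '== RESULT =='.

Compute (G \ add) ∪ pre:
  G ∩ del = {}  (empty — regression defined)
  G \ add = {in(p3,t3), pkg_at(p2,whs2)} \ {pkg_at(p2,whs2)} = {in(p3,t3)}
  ∪ pre   = {in(p3,t3)} ∪ {in(p2,t3), truck_at(t3,whs2)}
          = {in(p2,t3), in(p3,t3), truck_at(t3,whs2)}

== RESULT ==
["in(p2,t3)", "in(p3,t3)", "truck_at(t3,whs2)"]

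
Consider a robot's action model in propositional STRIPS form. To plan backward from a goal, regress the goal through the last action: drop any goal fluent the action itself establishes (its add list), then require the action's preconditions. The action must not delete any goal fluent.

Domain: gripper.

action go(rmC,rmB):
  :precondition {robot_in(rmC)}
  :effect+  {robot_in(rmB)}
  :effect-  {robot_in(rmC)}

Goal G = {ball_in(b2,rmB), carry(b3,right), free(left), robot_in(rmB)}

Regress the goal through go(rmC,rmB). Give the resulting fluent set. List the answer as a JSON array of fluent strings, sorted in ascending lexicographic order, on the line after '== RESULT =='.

Regress:
  G ∩ del = {}  (empty — regression defined)
  G \ add = {ball_in(b2,rmB), carry(b3,right), free(left), robot_in(rmB)} \ {robot_in(rmB)} = {ball_in(b2,rmB), carry(b3,right), free(left)}
  ∪ pre   = {ball_in(b2,rmB), carry(b3,right), free(left)} ∪ {robot_in(rmC)}
          = {ball_in(b2,rmB), carry(b3,right), free(left), robot_in(rmC)}

== RESULT ==
["ball_in(b2,rmB)", "carry(b3,right)", "free(left)", "robot_in(rmC)"]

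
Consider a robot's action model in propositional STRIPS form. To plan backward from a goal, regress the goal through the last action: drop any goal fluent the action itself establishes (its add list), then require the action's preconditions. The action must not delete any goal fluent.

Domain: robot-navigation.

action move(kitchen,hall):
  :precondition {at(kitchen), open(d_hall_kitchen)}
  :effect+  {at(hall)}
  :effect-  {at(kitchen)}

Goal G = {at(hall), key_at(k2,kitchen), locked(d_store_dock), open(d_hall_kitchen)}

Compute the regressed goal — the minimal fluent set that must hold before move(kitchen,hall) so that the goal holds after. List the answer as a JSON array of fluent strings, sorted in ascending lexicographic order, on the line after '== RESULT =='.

Compute (G \ add) ∪ pre:
  G ∩ del = {}  (empty — regression defined)
  G \ add = {at(hall), key_at(k2,kitchen), locked(d_store_dock), open(d_hall_kitchen)} \ {at(hall)} = {key_at(k2,kitchen), locked(d_store_dock), open(d_hall_kitchen)}
  ∪ pre   = {key_at(k2,kitchen), locked(d_store_dock), open(d_hall_kitchen)} ∪ {at(kitchen), open(d_hall_kitchen)}
          = {at(kitchen), key_at(k2,kitchen), locked(d_store_dock), open(d_hall_kitchen)}

== RESULT ==
["at(kitchen)", "key_at(k2,kitchen)", "locked(d_store_dock)", "open(d_hall_kitchen)"]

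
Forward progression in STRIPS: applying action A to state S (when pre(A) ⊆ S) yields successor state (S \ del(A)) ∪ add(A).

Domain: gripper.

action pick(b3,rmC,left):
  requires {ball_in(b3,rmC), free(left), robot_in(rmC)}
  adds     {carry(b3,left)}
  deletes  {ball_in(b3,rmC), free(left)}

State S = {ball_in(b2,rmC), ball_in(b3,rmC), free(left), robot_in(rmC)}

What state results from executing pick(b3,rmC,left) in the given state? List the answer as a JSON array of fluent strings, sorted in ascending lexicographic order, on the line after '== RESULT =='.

Progress:
  pre ⊆ S: {ball_in(b3,rmC), free(left), robot_in(rmC)} ⊆ S  — applicable
  S \ del = {ball_in(b2,rmC), robot_in(rmC)}
  ∪ add   = {ball_in(b2,rmC), carry(b3,left), robot_in(rmC)}

== RESULT ==
["ball_in(b2,rmC)", "carry(b3,left)", "robot_in(rmC)"]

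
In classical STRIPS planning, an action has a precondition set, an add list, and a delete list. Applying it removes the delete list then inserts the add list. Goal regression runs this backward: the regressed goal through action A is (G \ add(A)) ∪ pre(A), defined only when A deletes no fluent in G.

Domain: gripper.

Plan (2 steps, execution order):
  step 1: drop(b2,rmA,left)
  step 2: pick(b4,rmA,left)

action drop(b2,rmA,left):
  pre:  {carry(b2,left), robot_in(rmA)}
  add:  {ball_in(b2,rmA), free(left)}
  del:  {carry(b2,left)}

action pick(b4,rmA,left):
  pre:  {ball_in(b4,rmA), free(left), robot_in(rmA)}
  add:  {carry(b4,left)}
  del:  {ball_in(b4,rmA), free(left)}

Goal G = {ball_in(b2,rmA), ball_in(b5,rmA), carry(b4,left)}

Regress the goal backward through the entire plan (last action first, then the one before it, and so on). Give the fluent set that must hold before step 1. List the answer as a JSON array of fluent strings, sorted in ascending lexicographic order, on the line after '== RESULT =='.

Regress step by step:
  through step 2 (pick(b4,rmA,left)): drop {carry(b4,left)}, keep {ball_in(b2,rmA), ball_in(b5,rmA)}, require {ball_in(b4,rmA), free(left), robot_in(rmA)}
    → {ball_in(b2,rmA), ball_in(b4,rmA), ball_in(b5,rmA), free(left), robot_in(rmA)}
  through step 1 (drop(b2,rmA,left)): drop {ball_in(b2,rmA), free(left)}, keep {ball_in(b4,rmA), ball_in(b5,rmA), robot_in(rmA)}, require {carry(b2,left), robot_in(rmA)}
    → {ball_in(b4,rmA), ball_in(b5,rmA), carry(b2,left), robot_in(rmA)}

== RESULT ==
["ball_in(b4,rmA)", "ball_in(b5,rmA)", "carry(b2,left)", "robot_in(rmA)"]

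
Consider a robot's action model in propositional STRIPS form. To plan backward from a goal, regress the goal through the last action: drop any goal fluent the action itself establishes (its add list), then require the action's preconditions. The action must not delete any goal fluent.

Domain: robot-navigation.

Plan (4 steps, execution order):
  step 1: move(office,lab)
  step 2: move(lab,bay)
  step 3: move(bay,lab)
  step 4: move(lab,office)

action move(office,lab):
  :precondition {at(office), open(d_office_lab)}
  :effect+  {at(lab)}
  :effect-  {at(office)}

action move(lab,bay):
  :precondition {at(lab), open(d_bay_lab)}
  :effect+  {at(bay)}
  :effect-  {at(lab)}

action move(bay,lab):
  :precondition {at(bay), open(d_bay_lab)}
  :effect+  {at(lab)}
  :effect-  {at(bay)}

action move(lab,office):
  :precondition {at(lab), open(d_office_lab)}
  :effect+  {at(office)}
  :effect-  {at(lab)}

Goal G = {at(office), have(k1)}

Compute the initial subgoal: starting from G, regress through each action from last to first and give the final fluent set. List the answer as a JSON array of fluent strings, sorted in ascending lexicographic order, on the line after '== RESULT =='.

Work backward from the goal:
  through step 4 (move(lab,office)): drop {at(office)}, keep {have(k1)}, require {at(lab), open(d_office_lab)}
    → {at(lab), have(k1), open(d_office_lab)}
  through step 3 (move(bay,lab)): drop {at(lab)}, keep {have(k1), open(d_office_lab)}, require {at(bay), open(d_bay_lab)}
    → {at(bay), have(k1), open(d_bay_lab), open(d_office_lab)}
  through step 2 (move(lab,bay)): drop {at(bay)}, keep {have(k1), open(d_bay_lab), open(d_office_lab)}, require {at(lab), open(d_bay_lab)}
    → {at(lab), have(k1), open(d_bay_lab), open(d_office_lab)}
  through step 1 (move(office,lab)): drop {at(lab)}, keep {have(k1), open(d_bay_lab), open(d_office_lab)}, require {at(office), open(d_office_lab)}
    → {at(office), have(k1), open(d_bay_lab), open(d_office_lab)}

== RESULT ==
["at(office)", "have(k1)", "open(d_bay_lab)", "open(d_office_lab)"]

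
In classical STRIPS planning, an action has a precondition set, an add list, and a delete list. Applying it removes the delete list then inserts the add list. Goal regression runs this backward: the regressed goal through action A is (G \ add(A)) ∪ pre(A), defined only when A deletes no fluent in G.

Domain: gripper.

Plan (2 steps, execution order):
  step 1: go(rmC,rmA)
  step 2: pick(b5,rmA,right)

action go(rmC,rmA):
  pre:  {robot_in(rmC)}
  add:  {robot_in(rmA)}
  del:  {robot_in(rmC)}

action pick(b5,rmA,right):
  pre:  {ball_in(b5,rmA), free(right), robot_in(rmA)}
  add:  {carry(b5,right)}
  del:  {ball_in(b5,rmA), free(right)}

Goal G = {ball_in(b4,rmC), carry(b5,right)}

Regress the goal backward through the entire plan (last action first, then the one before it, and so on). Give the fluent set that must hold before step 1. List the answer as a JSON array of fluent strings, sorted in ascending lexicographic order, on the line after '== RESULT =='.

Regress step by step:
  through step 2 (pick(b5,rmA,right)): drop {carry(b5,right)}, keep {ball_in(b4,rmC)}, require {ball_in(b5,rmA), free(right), robot_in(rmA)}
    → {ball_in(b4,rmC), ball_in(b5,rmA), free(right), robot_in(rmA)}
  through step 1 (go(rmC,rmA)): drop {robot_in(rmA)}, keep {ball_in(b4,rmC), ball_in(b5,rmA), free(right)}, require {robot_in(rmC)}
    → {ball_in(b4,rmC), ball_in(b5,rmA), free(right), robot_in(rmC)}

== RESULT ==
["ball_in(b4,rmC)", "ball_in(b5,rmA)", "free(right)", "robot_in(rmC)"]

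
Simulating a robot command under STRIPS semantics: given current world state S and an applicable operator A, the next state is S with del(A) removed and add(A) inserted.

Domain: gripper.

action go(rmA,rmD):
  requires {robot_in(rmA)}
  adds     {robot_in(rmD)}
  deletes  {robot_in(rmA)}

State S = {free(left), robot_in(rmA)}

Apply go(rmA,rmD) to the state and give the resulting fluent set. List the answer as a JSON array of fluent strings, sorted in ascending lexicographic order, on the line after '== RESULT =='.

Progress:
  pre ⊆ S: {robot_in(rmA)} ⊆ S  — applicable
  S \ del = {free(left)}
  ∪ add   = {free(left), robot_in(rmD)}

== RESULT ==
["free(left)", "robot_in(rmD)"]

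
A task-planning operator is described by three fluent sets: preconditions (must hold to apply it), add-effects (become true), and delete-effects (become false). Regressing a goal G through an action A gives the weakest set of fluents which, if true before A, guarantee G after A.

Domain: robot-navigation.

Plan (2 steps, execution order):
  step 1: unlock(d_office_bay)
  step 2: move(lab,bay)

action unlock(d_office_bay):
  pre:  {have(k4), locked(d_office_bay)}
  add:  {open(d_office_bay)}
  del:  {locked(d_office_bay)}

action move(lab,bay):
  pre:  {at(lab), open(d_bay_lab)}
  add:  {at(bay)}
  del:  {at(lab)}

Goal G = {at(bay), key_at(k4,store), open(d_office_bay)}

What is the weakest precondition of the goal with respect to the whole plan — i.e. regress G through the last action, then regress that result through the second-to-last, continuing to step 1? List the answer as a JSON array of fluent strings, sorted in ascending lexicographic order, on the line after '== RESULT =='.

Regress step by step:
  through step 2 (move(lab,bay)): drop {at(bay)}, keep {key_at(k4,store), open(d_office_bay)}, require {at(lab), open(d_bay_lab)}
    → {at(lab), key_at(k4,store), open(d_bay_lab), open(d_office_bay)}
  through step 1 (unlock(d_office_bay)): drop {open(d_office_bay)}, keep {at(lab), key_at(k4,store), open(d_bay_lab)}, require {have(k4), locked(d_office_bay)}
    → {at(lab), have(k4), key_at(k4,store), locked(d_office_bay), open(d_bay_lab)}

== RESULT ==
["at(lab)", "have(k4)", "key_at(k4,store)", "locked(d_office_bay)", "open(d_bay_lab)"]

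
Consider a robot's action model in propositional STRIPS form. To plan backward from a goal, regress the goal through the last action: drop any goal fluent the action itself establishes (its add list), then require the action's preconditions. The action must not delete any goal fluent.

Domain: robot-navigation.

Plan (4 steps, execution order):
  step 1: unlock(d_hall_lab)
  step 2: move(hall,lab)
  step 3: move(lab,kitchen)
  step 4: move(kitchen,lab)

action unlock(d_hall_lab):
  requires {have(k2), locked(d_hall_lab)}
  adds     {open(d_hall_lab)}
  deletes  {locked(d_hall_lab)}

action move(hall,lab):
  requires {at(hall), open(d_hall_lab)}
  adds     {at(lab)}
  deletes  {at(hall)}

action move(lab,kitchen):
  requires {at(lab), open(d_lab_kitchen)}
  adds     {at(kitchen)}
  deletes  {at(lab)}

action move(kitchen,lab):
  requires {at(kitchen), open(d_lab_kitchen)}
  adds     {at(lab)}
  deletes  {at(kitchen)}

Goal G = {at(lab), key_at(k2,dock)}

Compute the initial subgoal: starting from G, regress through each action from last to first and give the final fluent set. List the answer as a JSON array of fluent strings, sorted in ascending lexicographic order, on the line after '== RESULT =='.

Work backward from the goal:
  through step 4 (move(kitchen,lab)): drop {at(lab)}, keep {key_at(k2,dock)}, require {at(kitchen), open(d_lab_kitchen)}
    → {at(kitchen), key_at(k2,dock), open(d_lab_kitchen)}
  through step 3 (move(lab,kitchen)): drop {at(kitchen)}, keep {key_at(k2,dock), open(d_lab_kitchen)}, require {at(lab), open(d_lab_kitchen)}
    → {at(lab), key_at(k2,dock), open(d_lab_kitchen)}
  through step 2 (move(hall,lab)): drop {at(lab)}, keep {key_at(k2,dock), open(d_lab_kitchen)}, require {at(hall), open(d_hall_lab)}
    → {at(hall), key_at(k2,dock), open(d_hall_lab), open(d_lab_kitchen)}
  through step 1 (unlock(d_hall_lab)): drop {open(d_hall_lab)}, keep {at(hall), key_at(k2,dock), open(d_lab_kitchen)}, require {have(k2), locked(d_hall_lab)}
    → {at(hall), have(k2), key_at(k2,dock), locked(d_hall_lab), open(d_lab_kitchen)}

== RESULT ==
["at(hall)", "have(k2)", "key_at(k2,dock)", "locked(d_hall_lab)", "open(d_lab_kitchen)"]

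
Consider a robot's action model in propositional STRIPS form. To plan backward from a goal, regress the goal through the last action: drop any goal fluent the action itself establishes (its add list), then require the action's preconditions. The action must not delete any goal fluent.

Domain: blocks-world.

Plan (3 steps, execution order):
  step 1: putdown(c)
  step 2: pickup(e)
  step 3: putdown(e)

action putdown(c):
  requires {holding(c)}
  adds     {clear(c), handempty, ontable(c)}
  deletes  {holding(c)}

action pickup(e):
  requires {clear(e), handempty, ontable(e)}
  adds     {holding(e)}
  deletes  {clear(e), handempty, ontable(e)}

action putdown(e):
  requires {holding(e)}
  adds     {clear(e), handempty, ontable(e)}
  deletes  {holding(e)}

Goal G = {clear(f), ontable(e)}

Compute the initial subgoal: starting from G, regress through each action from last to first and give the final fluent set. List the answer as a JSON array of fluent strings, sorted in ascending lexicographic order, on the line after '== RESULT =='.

Work backward from the goal:
  through step 3 (putdown(e)): drop {ontable(e)}, keep {clear(f)}, require {holding(e)}
    → {clear(f), holding(e)}
  through step 2 (pickup(e)): drop {holding(e)}, keep {clear(f)}, require {clear(e), handempty, ontable(e)}
    → {clear(e), clear(f), handempty, ontable(e)}
  through step 1 (putdown(c)): drop {handempty}, keep {clear(e), clear(f), ontable(e)}, require {holding(c)}
    → {clear(e), clear(f), holding(c), ontable(e)}

== RESULT ==
["clear(e)", "clear(f)", "holding(c)", "ontable(e)"]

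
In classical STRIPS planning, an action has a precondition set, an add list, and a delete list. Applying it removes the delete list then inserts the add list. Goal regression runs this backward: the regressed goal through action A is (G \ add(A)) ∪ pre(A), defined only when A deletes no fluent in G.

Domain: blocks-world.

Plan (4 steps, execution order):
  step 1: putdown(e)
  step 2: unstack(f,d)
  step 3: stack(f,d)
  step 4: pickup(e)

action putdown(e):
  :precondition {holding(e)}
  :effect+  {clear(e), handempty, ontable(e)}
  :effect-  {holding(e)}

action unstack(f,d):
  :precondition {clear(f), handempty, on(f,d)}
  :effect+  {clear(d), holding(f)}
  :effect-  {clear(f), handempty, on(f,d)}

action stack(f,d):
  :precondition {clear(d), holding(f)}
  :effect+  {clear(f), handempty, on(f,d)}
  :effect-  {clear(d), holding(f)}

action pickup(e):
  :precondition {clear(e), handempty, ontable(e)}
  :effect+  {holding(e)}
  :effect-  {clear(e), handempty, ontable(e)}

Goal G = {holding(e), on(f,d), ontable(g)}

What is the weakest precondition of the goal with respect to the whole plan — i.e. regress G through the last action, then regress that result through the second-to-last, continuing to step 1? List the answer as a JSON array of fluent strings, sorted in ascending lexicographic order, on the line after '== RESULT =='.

Work backward from the goal:
  through step 4 (pickup(e)): drop {holding(e)}, keep {on(f,d), ontable(g)}, require {clear(e), handempty, ontable(e)}
    → {clear(e), handempty, on(f,d), ontable(e), ontable(g)}
  through step 3 (stack(f,d)): drop {handempty, on(f,d)}, keep {clear(e), ontable(e), ontable(g)}, require {clear(d), holding(f)}
    → {clear(d), clear(e), holding(f), ontable(e), ontable(g)}
  through step 2 (unstack(f,d)): drop {clear(d), holding(f)}, keep {clear(e), ontable(e), ontable(g)}, require {clear(f), handempty, on(f,d)}
    → {clear(e), clear(f), handempty, on(f,d), ontable(e), ontable(g)}
  through step 1 (putdown(e)): drop {clear(e), handempty, ontable(e)}, keep {clear(f), on(f,d), ontable(g)}, require {holding(e)}
    → {clear(f), holding(e), on(f,d), ontable(g)}

== RESULT ==
["clear(f)", "holding(e)", "on(f,d)", "ontable(g)"]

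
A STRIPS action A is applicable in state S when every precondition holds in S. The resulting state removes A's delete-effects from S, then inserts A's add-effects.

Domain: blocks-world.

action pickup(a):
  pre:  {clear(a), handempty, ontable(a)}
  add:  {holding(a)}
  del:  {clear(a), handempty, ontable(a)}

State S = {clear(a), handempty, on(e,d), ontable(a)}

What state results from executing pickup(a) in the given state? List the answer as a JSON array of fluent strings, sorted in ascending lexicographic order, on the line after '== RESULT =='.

Compute (S \ del) ∪ add:
  pre ⊆ S: {clear(a), handempty, ontable(a)} ⊆ S  — applicable
  S \ del = {on(e,d)}
  ∪ add   = {holding(a), on(e,d)}

== RESULT ==
["holding(a)", "on(e,d)"]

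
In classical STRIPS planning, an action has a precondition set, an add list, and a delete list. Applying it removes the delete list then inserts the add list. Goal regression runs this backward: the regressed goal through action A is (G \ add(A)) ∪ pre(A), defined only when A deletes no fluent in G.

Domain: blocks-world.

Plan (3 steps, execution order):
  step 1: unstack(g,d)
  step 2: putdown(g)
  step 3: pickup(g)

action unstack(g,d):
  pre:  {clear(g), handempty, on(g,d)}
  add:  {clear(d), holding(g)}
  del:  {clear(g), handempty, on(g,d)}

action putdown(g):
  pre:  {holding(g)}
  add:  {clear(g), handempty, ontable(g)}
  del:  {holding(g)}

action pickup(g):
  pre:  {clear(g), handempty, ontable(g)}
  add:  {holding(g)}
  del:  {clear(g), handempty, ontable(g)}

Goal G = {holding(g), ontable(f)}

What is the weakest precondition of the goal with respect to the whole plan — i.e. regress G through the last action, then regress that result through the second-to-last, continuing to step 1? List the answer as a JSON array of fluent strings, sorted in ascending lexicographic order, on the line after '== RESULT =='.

Regress step by step:
  through step 3 (pickup(g)): drop {holding(g)}, keep {ontable(f)}, require {clear(g), handempty, ontable(g)}
    → {clear(g), handempty, ontable(f), ontable(g)}
  through step 2 (putdown(g)): drop {clear(g), handempty, ontable(g)}, keep {ontable(f)}, require {holding(g)}
    → {holding(g), ontable(f)}
  through step 1 (unstack(g,d)): drop {holding(g)}, keep {ontable(f)}, require {clear(g), handempty, on(g,d)}
    → {clear(g), handempty, on(g,d), ontable(f)}

== RESULT ==
["clear(g)", "handempty", "on(g,d)", "ontable(f)"]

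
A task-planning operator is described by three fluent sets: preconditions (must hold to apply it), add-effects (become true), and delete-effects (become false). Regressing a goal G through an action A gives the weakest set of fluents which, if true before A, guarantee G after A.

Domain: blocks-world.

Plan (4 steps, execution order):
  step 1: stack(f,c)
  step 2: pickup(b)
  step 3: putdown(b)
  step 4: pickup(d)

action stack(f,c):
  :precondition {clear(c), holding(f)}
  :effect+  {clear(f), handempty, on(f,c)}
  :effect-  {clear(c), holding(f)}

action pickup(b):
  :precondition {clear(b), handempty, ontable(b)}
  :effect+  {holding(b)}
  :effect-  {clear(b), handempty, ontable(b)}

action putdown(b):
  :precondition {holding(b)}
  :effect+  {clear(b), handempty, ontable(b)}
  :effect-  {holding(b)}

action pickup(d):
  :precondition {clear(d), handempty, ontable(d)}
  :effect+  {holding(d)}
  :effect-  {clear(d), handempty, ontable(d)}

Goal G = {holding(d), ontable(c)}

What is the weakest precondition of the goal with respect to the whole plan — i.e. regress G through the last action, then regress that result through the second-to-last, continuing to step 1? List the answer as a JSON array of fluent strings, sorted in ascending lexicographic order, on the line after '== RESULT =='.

Regress step by step:
  through step 4 (pickup(d)): drop {holding(d)}, keep {ontable(c)}, require {clear(d), handempty, ontable(d)}
    → {clear(d), handempty, ontable(c), ontable(d)}
  through step 3 (putdown(b)): drop {handempty}, keep {clear(d), ontable(c), ontable(d)}, require {holding(b)}
    → {clear(d), holding(b), ontable(c), ontable(d)}
  through step 2 (pickup(b)): drop {holding(b)}, keep {clear(d), ontable(c), ontable(d)}, require {clear(b), handempty, ontable(b)}
    → {clear(b), clear(d), handempty, ontable(b), ontable(c), ontable(d)}
  through step 1 (stack(f,c)): drop {handempty}, keep {clear(b), clear(d), ontable(b), ontable(c), ontable(d)}, require {clear(c), holding(f)}
    → {clear(b), clear(c), clear(d), holding(f), ontable(b), ontable(c), ontable(d)}

== RESULT ==
["clear(b)", "clear(c)", "clear(d)", "holding(f)", "ontable(b)", "ontable(c)", "ontable(d)"]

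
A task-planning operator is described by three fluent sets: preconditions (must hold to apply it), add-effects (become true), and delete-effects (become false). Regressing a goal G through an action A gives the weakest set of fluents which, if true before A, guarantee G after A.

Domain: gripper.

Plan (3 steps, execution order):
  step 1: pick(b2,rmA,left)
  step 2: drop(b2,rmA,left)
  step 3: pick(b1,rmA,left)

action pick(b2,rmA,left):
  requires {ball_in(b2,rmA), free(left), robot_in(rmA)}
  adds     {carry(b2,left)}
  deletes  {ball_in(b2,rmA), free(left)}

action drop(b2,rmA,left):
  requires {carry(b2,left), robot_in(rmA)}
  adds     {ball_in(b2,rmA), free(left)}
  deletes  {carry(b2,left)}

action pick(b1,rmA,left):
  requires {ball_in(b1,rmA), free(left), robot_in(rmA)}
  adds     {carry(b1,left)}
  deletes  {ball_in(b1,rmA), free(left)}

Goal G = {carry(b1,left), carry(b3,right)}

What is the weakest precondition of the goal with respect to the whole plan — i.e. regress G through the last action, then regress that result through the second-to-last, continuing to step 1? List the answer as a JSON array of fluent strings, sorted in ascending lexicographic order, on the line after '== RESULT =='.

Work backward from the goal:
  through step 3 (pick(b1,rmA,left)): drop {carry(b1,left)}, keep {carry(b3,right)}, require {ball_in(b1,rmA), free(left), robot_in(rmA)}
    → {ball_in(b1,rmA), carry(b3,right), free(left), robot_in(rmA)}
  through step 2 (drop(b2,rmA,left)): drop {free(left)}, keep {ball_in(b1,rmA), carry(b3,right), robot_in(rmA)}, require {carry(b2,left), robot_in(rmA)}
    → {ball_in(b1,rmA), carry(b2,left), carry(b3,right), robot_in(rmA)}
  through step 1 (pick(b2,rmA,left)): drop {carry(b2,left)}, keep {ball_in(b1,rmA), carry(b3,right), robot_in(rmA)}, require {ball_in(b2,rmA), free(left), robot_in(rmA)}
    → {ball_in(b1,rmA), ball_in(b2,rmA), carry(b3,right), free(left), robot_in(rmA)}

== RESULT ==
["ball_in(b1,rmA)", "ball_in(b2,rmA)", "carry(b3,right)", "free(left)", "robot_in(rmA)"]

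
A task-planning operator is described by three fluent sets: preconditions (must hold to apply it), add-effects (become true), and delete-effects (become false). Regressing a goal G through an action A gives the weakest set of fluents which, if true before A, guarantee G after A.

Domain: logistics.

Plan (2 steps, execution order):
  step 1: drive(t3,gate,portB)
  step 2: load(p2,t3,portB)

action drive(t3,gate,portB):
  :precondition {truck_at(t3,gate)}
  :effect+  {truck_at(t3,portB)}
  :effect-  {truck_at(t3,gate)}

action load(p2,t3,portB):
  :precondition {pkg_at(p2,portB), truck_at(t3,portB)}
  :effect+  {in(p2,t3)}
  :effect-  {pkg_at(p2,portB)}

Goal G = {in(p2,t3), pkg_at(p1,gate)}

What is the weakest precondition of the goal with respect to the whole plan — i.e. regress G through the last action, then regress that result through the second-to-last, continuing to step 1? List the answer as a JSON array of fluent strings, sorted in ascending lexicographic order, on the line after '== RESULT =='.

Regress step by step:
  through step 2 (load(p2,t3,portB)): drop {in(p2,t3)}, keep {pkg_at(p1,gate)}, require {pkg_at(p2,portB), truck_at(t3,portB)}
    → {pkg_at(p1,gate), pkg_at(p2,portB), truck_at(t3,portB)}
  through step 1 (drive(t3,gate,portB)): drop {truck_at(t3,portB)}, keep {pkg_at(p1,gate), pkg_at(p2,portB)}, require {truck_at(t3,gate)}
    → {pkg_at(p1,gate), pkg_at(p2,portB), truck_at(t3,gate)}

== RESULT ==
["pkg_at(p1,gate)", "pkg_at(p2,portB)", "truck_at(t3,gate)"]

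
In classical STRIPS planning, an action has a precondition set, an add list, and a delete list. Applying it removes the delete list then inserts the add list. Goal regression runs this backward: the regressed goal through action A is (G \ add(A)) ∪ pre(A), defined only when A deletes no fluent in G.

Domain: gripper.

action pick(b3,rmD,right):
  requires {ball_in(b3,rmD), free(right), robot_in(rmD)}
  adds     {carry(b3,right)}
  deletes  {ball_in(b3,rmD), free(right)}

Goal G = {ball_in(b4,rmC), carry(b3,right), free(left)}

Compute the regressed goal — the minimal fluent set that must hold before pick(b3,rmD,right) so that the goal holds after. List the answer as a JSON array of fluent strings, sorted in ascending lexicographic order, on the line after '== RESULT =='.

Compute (G \ add) ∪ pre:
  G ∩ del = {}  (empty — regression defined)
  G \ add = {ball_in(b4,rmC), carry(b3,right), free(left)} \ {carry(b3,right)} = {ball_in(b4,rmC), free(left)}
  ∪ pre   = {ball_in(b4,rmC), free(left)} ∪ {ball_in(b3,rmD), free(right), robot_in(rmD)}
          = {ball_in(b3,rmD), ball_in(b4,rmC), free(left), free(right), robot_in(rmD)}

== RESULT ==
["ball_in(b3,rmD)", "ball_in(b4,rmC)", "free(left)", "free(right)", "robot_in(rmD)"]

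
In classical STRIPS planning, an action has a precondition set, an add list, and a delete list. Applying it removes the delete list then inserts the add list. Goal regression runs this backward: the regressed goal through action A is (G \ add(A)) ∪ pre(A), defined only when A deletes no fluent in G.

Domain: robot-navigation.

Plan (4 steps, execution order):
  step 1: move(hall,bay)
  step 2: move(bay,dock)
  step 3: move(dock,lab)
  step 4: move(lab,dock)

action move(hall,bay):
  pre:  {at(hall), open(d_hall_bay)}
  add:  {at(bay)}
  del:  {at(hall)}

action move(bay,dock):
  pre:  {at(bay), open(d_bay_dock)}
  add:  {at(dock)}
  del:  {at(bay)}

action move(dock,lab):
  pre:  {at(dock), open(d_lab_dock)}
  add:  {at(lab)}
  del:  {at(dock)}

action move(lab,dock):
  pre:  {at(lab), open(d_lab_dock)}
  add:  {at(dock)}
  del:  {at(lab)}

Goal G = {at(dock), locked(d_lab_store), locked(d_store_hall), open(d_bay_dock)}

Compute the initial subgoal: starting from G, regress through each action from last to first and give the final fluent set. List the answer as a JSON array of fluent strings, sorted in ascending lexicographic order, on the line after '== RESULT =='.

Regress step by step:
  through step 4 (move(lab,dock)): drop {at(dock)}, keep {locked(d_lab_store), locked(d_store_hall), open(d_bay_dock)}, require {at(lab), open(d_lab_dock)}
    → {at(lab), locked(d_lab_store), locked(d_store_hall), open(d_bay_dock), open(d_lab_dock)}
  through step 3 (move(dock,lab)): drop {at(lab)}, keep {locked(d_lab_store), locked(d_store_hall), open(d_bay_dock), open(d_lab_dock)}, require {at(dock), open(d_lab_dock)}
    → {at(dock), locked(d_lab_store), locked(d_store_hall), open(d_bay_dock), open(d_lab_dock)}
  through step 2 (move(bay,dock)): drop {at(dock)}, keep {locked(d_lab_store), locked(d_store_hall), open(d_bay_dock), open(d_lab_dock)}, require {at(bay), open(d_bay_dock)}
    → {at(bay), locked(d_lab_store), locked(d_store_hall), open(d_bay_dock), open(d_lab_dock)}
  through step 1 (move(hall,bay)): drop {at(bay)}, keep {locked(d_lab_store), locked(d_store_hall), open(d_bay_dock), open(d_lab_dock)}, require {at(hall), open(d_hall_bay)}
    → {at(hall), locked(d_lab_store), locked(d_store_hall), open(d_bay_dock), open(d_hall_bay), open(d_lab_dock)}

== RESULT ==
["at(hall)", "locked(d_lab_store)", "locked(d_store_hall)", "open(d_bay_dock)", "open(d_hall_bay)", "open(d_lab_dock)"]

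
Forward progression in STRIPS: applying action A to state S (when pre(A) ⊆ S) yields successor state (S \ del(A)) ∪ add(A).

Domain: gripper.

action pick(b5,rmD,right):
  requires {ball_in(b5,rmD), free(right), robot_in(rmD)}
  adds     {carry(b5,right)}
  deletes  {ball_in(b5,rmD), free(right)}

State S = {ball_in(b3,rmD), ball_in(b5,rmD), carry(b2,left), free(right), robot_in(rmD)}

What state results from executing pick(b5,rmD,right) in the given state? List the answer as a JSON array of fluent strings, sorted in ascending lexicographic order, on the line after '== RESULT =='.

Compute (S \ del) ∪ add:
  pre ⊆ S: {ball_in(b5,rmD), free(right), robot_in(rmD)} ⊆ S  — applicable
  S \ del = {ball_in(b3,rmD), carry(b2,left), robot_in(rmD)}
  ∪ add   = {ball_in(b3,rmD), carry(b2,left), carry(b5,right), robot_in(rmD)}

== RESULT ==
["ball_in(b3,rmD)", "carry(b2,left)", "carry(b5,right)", "robot_in(rmD)"]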